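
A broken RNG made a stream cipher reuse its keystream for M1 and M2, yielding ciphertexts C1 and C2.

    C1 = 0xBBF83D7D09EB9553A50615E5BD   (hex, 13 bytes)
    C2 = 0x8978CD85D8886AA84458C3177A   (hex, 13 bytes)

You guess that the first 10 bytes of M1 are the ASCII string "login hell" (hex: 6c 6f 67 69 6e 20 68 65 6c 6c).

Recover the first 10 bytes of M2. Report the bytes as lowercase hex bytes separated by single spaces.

First, C1 ⊕ C2 = (M1 ⊕ K) ⊕ (M2 ⊕ K) = M1 ⊕ M2, so the key drops out. Then M2 = (M1 ⊕ M2) ⊕ M1 over the first 10 bytes.
byte 0: (bb ⊕ 89) ⊕ 6c = 32 ⊕ 6c = 5e
byte 1: (f8 ⊕ 78) ⊕ 6f = 80 ⊕ 6f = ef
byte 2: (3d ⊕ cd) ⊕ 67 = f0 ⊕ 67 = 97
byte 3: (7d ⊕ 85) ⊕ 69 = f8 ⊕ 69 = 91
byte 4: (09 ⊕ d8) ⊕ 6e = d1 ⊕ 6e = bf
byte 5: (eb ⊕ 88) ⊕ 20 = 63 ⊕ 20 = 43
byte 6: (95 ⊕ 6a) ⊕ 68 = ff ⊕ 68 = 97
byte 7: (53 ⊕ a8) ⊕ 65 = fb ⊕ 65 = 9e
byte 8: (a5 ⊕ 44) ⊕ 6c = e1 ⊕ 6c = 8d
byte 9: (06 ⊕ 58) ⊕ 6c = 5e ⊕ 6c = 32

5e ef 97 91 bf 43 97 9e 8d 32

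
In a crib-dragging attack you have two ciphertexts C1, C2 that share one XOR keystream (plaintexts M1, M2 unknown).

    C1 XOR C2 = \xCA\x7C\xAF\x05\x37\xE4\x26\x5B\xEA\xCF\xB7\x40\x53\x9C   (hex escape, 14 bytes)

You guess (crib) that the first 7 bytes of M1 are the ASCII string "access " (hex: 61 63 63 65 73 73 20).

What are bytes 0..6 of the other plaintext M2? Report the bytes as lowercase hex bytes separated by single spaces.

Since C1 ⊕ C2 = M1 ⊕ M2, XORing with the guessed M1 bytes yields the corresponding M2 bytes: M2 = (C1 ⊕ C2) ⊕ M1.
ca ⊕ 61 = ab
7c ⊕ 63 = 1f
af ⊕ 63 = cc
05 ⊕ 65 = 60
37 ⊕ 73 = 44
e4 ⊕ 73 = 97
26 ⊕ 20 = 06

ab 1f cc 60 44 97 06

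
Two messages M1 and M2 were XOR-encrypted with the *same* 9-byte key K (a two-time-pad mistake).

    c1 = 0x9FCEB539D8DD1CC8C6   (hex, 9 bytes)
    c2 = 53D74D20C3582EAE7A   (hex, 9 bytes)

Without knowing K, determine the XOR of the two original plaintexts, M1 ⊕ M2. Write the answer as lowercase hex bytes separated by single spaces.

cc 19 f8 19 1b 85 32 66 bc

c1 ⊕ c2 = (M1 ⊕ K) ⊕ (M2 ⊕ K) = M1 ⊕ M2 — the shared key cancels under XOR.
9f ⊕ 53 = cc
ce ⊕ d7 = 19
b5 ⊕ 4d = f8
39 ⊕ 20 = 19
d8 ⊕ c3 = 1b
dd ⊕ 58 = 85
1c ⊕ 2e = 32
c8 ⊕ ae = 66
c6 ⊕ 7a = bc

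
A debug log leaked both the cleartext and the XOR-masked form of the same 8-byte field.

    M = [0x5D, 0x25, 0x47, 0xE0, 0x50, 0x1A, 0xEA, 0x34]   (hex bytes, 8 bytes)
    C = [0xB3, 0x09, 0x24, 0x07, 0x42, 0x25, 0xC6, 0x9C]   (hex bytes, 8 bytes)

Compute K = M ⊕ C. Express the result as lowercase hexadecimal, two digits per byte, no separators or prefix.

Since C = M ⊕ K, XORing both sides with M gives K = M ⊕ C.
 93 XOR 179 = 238
 37 XOR   9 =  44
 71 XOR  36 =  99
224 XOR   7 = 231
 80 XOR  66 =  18
 26 XOR  37 =  63
234 XOR 198 =  44
 52 XOR 156 = 168

ee2c63e7123f2ca8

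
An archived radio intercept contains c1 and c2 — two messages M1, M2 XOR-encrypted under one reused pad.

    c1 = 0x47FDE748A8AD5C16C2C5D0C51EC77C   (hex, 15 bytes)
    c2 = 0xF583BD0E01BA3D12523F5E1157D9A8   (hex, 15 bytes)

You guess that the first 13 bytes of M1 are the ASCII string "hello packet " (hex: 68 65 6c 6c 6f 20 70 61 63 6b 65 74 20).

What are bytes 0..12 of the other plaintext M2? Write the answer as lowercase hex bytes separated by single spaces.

da 1b 36 2a c6 37 11 65 f3 91 eb a0 69

First, c1 ⊕ c2 = (M1 ⊕ K) ⊕ (M2 ⊕ K) = M1 ⊕ M2, so the key drops out. Then M2 = (M1 ⊕ M2) ⊕ M1 over the first 13 bytes.
byte 0: (47 ^ f5) ^ 68 = b2 ^ 68 = da
byte 1: (fd ^ 83) ^ 65 = 7e ^ 65 = 1b
byte 2: (e7 ^ bd) ^ 6c = 5a ^ 6c = 36
byte 3: (48 ^ 0e) ^ 6c = 46 ^ 6c = 2a
byte 4: (a8 ^ 01) ^ 6f = a9 ^ 6f = c6
byte 5: (ad ^ ba) ^ 20 = 17 ^ 20 = 37
byte 6: (5c ^ 3d) ^ 70 = 61 ^ 70 = 11
byte 7: (16 ^ 12) ^ 61 = 04 ^ 61 = 65
byte 8: (c2 ^ 52) ^ 63 = 90 ^ 63 = f3
byte 9: (c5 ^ 3f) ^ 6b = fa ^ 6b = 91
byte 10: (d0 ^ 5e) ^ 65 = 8e ^ 65 = eb
byte 11: (c5 ^ 11) ^ 74 = d4 ^ 74 = a0
byte 12: (1e ^ 57) ^ 20 = 49 ^ 20 = 69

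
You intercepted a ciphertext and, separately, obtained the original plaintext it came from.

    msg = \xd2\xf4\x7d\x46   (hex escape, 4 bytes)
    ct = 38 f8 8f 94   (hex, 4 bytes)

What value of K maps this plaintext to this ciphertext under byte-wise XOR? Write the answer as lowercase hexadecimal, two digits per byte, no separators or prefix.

Since ct = msg ⊕ K, XORing both sides with msg gives K = msg ⊕ ct.
byte 0: d2 xor 38 = ea
byte 1: f4 xor f8 = 0c
byte 2: 7d xor 8f = f2
byte 3: 46 xor 94 = d2

ea0cf2d2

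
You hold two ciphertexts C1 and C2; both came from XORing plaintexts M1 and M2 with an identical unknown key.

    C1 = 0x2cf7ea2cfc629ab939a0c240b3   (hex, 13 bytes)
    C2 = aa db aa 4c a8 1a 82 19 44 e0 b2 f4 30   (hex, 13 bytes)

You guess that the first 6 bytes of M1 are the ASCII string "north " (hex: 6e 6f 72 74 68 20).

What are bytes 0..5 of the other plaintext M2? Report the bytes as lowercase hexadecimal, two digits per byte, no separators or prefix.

e84332143c58

First, C1 ⊕ C2 = (M1 ⊕ K) ⊕ (M2 ⊕ K) = M1 ⊕ M2, so the key drops out. Then M2 = (M1 ⊕ M2) ⊕ M1 over the first 6 bytes.
byte 0: (2c XOR aa) XOR 6e = 86 XOR 6e = e8
byte 1: (f7 XOR db) XOR 6f = 2c XOR 6f = 43
byte 2: (ea XOR aa) XOR 72 = 40 XOR 72 = 32
byte 3: (2c XOR 4c) XOR 74 = 60 XOR 74 = 14
byte 4: (fc XOR a8) XOR 68 = 54 XOR 68 = 3c
byte 5: (62 XOR 1a) XOR 20 = 78 XOR 20 = 58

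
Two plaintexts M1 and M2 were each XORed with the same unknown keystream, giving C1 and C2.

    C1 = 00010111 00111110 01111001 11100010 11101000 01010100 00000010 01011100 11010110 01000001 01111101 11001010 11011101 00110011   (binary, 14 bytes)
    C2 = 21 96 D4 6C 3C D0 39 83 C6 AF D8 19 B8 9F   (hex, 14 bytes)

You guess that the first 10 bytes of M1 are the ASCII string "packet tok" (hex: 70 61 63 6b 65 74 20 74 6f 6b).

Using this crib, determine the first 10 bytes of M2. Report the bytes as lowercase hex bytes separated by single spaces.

First, C1 ⊕ C2 = (M1 ⊕ K) ⊕ (M2 ⊕ K) = M1 ⊕ M2, so the key drops out. Then M2 = (M1 ⊕ M2) ⊕ M1 over the first 10 bytes.
byte 0: (17 ^ 21) ^ 70 = 36 ^ 70 = 46
byte 1: (3e ^ 96) ^ 61 = a8 ^ 61 = c9
byte 2: (79 ^ d4) ^ 63 = ad ^ 63 = ce
byte 3: (e2 ^ 6c) ^ 6b = 8e ^ 6b = e5
byte 4: (e8 ^ 3c) ^ 65 = d4 ^ 65 = b1
byte 5: (54 ^ d0) ^ 74 = 84 ^ 74 = f0
byte 6: (02 ^ 39) ^ 20 = 3b ^ 20 = 1b
byte 7: (5c ^ 83) ^ 74 = df ^ 74 = ab
byte 8: (d6 ^ c6) ^ 6f = 10 ^ 6f = 7f
byte 9: (41 ^ af) ^ 6b = ee ^ 6b = 85

46 c9 ce e5 b1 f0 1b ab 7f 85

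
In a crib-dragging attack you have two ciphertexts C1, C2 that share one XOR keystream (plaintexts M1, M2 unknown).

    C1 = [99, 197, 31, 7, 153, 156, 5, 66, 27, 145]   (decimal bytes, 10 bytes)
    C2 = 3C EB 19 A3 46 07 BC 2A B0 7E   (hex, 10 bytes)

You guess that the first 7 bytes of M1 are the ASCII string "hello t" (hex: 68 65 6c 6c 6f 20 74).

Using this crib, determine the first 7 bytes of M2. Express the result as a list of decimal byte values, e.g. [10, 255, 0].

[55, 75, 106, 200, 176, 187, 205]

First, C1 ⊕ C2 = (M1 ⊕ K) ⊕ (M2 ⊕ K) = M1 ⊕ M2, so the key drops out. Then M2 = (M1 ⊕ M2) ⊕ M1 over the first 7 bytes.
byte 0: (63 ⊕ 3c) ⊕ 68 = 5f ⊕ 68 = 37
byte 1: (c5 ⊕ eb) ⊕ 65 = 2e ⊕ 65 = 4b
byte 2: (1f ⊕ 19) ⊕ 6c = 06 ⊕ 6c = 6a
byte 3: (07 ⊕ a3) ⊕ 6c = a4 ⊕ 6c = c8
byte 4: (99 ⊕ 46) ⊕ 6f = df ⊕ 6f = b0
byte 5: (9c ⊕ 07) ⊕ 20 = 9b ⊕ 20 = bb
byte 6: (05 ⊕ bc) ⊕ 74 = b9 ⊕ 74 = cd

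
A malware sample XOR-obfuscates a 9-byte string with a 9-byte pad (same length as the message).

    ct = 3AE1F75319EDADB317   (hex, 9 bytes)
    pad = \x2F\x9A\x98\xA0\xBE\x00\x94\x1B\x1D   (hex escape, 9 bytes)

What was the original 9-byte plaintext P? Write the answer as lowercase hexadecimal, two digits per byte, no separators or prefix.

XOR is its own inverse, so applying the key byte-wise gives the result directly.
byte 0: 3a xor 2f = 15
byte 1: e1 xor 9a = 7b
byte 2: f7 xor 98 = 6f
byte 3: 53 xor a0 = f3
byte 4: 19 xor be = a7
byte 5: ed xor 00 = ed
byte 6: ad xor 94 = 39
byte 7: b3 xor 1b = a8
byte 8: 17 xor 1d = 0a

157b6ff3a7ed39a80a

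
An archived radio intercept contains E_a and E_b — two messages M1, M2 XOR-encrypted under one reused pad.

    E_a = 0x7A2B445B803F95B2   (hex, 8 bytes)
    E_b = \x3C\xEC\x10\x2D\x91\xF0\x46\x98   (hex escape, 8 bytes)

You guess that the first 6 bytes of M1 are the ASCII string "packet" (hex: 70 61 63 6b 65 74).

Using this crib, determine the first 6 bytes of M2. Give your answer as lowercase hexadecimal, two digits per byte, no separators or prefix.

36a6371d74bb

First, E_a ⊕ E_b = (M1 ⊕ K) ⊕ (M2 ⊕ K) = M1 ⊕ M2, so the key drops out. Then M2 = (M1 ⊕ M2) ⊕ M1 over the first 6 bytes.
byte 0: (7a ^ 3c) ^ 70 = 46 ^ 70 = 36
byte 1: (2b ^ ec) ^ 61 = c7 ^ 61 = a6
byte 2: (44 ^ 10) ^ 63 = 54 ^ 63 = 37
byte 3: (5b ^ 2d) ^ 6b = 76 ^ 6b = 1d
byte 4: (80 ^ 91) ^ 65 = 11 ^ 65 = 74
byte 5: (3f ^ f0) ^ 74 = cf ^ 74 = bb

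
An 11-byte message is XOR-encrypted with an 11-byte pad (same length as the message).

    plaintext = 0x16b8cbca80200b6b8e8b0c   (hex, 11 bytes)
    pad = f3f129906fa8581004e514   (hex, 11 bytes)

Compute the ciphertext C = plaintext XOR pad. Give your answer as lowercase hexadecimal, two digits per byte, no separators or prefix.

e549e25aef88537b8a6e18

XOR is its own inverse, so applying the key byte-wise gives the result directly.
00010110 xor 11110011 = 11100101
10111000 xor 11110001 = 01001001
11001011 xor 00101001 = 11100010
11001010 xor 10010000 = 01011010
10000000 xor 01101111 = 11101111
00100000 xor 10101000 = 10001000
00001011 xor 01011000 = 01010011
01101011 xor 00010000 = 01111011
10001110 xor 00000100 = 10001010
10001011 xor 11100101 = 01101110
00001100 xor 00010100 = 00011000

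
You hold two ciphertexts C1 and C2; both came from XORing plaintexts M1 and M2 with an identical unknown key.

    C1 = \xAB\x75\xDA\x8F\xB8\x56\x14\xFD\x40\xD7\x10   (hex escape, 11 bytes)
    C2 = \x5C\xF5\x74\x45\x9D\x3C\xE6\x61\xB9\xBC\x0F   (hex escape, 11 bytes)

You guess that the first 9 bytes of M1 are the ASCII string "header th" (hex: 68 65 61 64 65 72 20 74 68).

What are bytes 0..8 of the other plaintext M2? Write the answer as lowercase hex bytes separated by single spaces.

9f e5 cf ae 40 18 d2 e8 91

First, C1 ⊕ C2 = (M1 ⊕ K) ⊕ (M2 ⊕ K) = M1 ⊕ M2, so the key drops out. Then M2 = (M1 ⊕ M2) ⊕ M1 over the first 9 bytes.
byte 0: (ab xor 5c) xor 68 = f7 xor 68 = 9f
byte 1: (75 xor f5) xor 65 = 80 xor 65 = e5
byte 2: (da xor 74) xor 61 = ae xor 61 = cf
byte 3: (8f xor 45) xor 64 = ca xor 64 = ae
byte 4: (b8 xor 9d) xor 65 = 25 xor 65 = 40
byte 5: (56 xor 3c) xor 72 = 6a xor 72 = 18
byte 6: (14 xor e6) xor 20 = f2 xor 20 = d2
byte 7: (fd xor 61) xor 74 = 9c xor 74 = e8
byte 8: (40 xor b9) xor 68 = f9 xor 68 = 91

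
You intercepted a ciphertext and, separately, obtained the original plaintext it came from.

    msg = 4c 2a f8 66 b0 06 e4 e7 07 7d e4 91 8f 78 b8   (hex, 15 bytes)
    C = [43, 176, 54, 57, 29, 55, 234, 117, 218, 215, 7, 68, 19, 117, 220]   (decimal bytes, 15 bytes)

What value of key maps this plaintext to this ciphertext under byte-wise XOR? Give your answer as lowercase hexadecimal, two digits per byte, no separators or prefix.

679ace5fad310e92ddaae3d59c0d64

Since C = msg ⊕ key, XORing both sides with msg gives key = msg ⊕ C.
01001100 xor 00101011 = 01100111
00101010 xor 10110000 = 10011010
11111000 xor 00110110 = 11001110
01100110 xor 00111001 = 01011111
10110000 xor 00011101 = 10101101
00000110 xor 00110111 = 00110001
11100100 xor 11101010 = 00001110
11100111 xor 01110101 = 10010010
00000111 xor 11011010 = 11011101
01111101 xor 11010111 = 10101010
11100100 xor 00000111 = 11100011
10010001 xor 01000100 = 11010101
10001111 xor 00010011 = 10011100
01111000 xor 01110101 = 00001101
10111000 xor 11011100 = 01100100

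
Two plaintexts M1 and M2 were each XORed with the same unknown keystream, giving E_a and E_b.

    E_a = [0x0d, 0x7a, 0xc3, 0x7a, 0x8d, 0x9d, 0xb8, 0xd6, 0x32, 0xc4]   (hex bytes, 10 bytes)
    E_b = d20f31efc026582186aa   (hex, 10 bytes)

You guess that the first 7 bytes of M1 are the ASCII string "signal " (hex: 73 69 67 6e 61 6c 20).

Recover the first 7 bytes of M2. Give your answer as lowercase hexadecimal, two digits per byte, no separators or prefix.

ac1c95fb2cd7c0

First, E_a ⊕ E_b = (M1 ⊕ K) ⊕ (M2 ⊕ K) = M1 ⊕ M2, so the key drops out. Then M2 = (M1 ⊕ M2) ⊕ M1 over the first 7 bytes.
byte 0: (0d xor d2) xor 73 = df xor 73 = ac
byte 1: (7a xor 0f) xor 69 = 75 xor 69 = 1c
byte 2: (c3 xor 31) xor 67 = f2 xor 67 = 95
byte 3: (7a xor ef) xor 6e = 95 xor 6e = fb
byte 4: (8d xor c0) xor 61 = 4d xor 61 = 2c
byte 5: (9d xor 26) xor 6c = bb xor 6c = d7
byte 6: (b8 xor 58) xor 20 = e0 xor 20 = c0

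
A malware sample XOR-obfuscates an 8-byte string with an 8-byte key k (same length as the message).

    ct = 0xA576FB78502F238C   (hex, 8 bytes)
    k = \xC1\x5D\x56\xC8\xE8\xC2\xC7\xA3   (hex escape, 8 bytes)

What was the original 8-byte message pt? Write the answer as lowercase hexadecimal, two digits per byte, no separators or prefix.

byte 0: 165 XOR 193 = 100
byte 1: 118 XOR  93 =  43
byte 2: 251 XOR  86 = 173
byte 3: 120 XOR 200 = 176
byte 4:  80 XOR 232 = 184
byte 5:  47 XOR 194 = 237
byte 6:  35 XOR 199 = 228
byte 7: 140 XOR 163 =  47

642badb0b8ede42f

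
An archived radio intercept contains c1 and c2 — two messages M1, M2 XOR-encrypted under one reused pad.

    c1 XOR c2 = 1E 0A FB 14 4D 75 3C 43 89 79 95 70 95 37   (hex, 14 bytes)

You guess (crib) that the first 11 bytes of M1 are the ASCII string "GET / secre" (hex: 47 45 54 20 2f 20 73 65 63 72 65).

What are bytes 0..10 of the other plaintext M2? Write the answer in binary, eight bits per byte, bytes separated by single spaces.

01011001 01001111 10101111 00110100 01100010 01010101 01001111 00100110 11101010 00001011 11110000

Since c1 ⊕ c2 = M1 ⊕ M2, XORing with the guessed M1 bytes yields the corresponding M2 bytes: M2 = (c1 ⊕ c2) ⊕ M1.
 30 xor  71 =  89
 10 xor  69 =  79
251 xor  84 = 175
 20 xor  32 =  52
 77 xor  47 =  98
117 xor  32 =  85
 60 xor 115 =  79
 67 xor 101 =  38
137 xor  99 = 234
121 xor 114 =  11
149 xor 101 = 240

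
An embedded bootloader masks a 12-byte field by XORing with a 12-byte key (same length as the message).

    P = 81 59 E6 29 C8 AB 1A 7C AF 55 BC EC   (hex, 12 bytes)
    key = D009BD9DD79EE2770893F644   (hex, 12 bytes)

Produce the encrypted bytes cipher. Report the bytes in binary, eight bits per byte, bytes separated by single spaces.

XOR is its own inverse, so applying the key byte-wise gives the result directly.
129 ^ 208 =  81
 89 ^   9 =  80
230 ^ 189 =  91
 41 ^ 157 = 180
200 ^ 215 =  31
171 ^ 158 =  53
 26 ^ 226 = 248
124 ^ 119 =  11
175 ^   8 = 167
 85 ^ 147 = 198
188 ^ 246 =  74
236 ^  68 = 168

01010001 01010000 01011011 10110100 00011111 00110101 11111000 00001011 10100111 11000110 01001010 10101000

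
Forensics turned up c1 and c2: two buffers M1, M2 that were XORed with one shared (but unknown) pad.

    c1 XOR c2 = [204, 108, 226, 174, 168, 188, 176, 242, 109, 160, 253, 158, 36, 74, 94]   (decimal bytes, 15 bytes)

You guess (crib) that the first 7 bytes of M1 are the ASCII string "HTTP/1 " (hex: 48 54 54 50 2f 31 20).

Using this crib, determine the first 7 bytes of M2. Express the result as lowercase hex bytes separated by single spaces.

Since c1 ⊕ c2 = M1 ⊕ M2, XORing with the guessed M1 bytes yields the corresponding M2 bytes: M2 = (c1 ⊕ c2) ⊕ M1.
cc XOR 48 = 84
6c XOR 54 = 38
e2 XOR 54 = b6
ae XOR 50 = fe
a8 XOR 2f = 87
bc XOR 31 = 8d
b0 XOR 20 = 90

84 38 b6 fe 87 8d 90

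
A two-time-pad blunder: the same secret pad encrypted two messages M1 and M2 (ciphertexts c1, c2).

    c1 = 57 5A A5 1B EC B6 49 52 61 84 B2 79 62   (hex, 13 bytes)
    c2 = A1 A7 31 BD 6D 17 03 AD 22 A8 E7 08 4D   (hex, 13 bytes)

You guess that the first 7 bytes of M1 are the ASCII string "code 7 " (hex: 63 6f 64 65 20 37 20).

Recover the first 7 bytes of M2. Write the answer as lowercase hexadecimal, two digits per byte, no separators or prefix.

9592f0c3a1966a

First, c1 ⊕ c2 = (M1 ⊕ K) ⊕ (M2 ⊕ K) = M1 ⊕ M2, so the key drops out. Then M2 = (M1 ⊕ M2) ⊕ M1 over the first 7 bytes.
byte 0: (57 ⊕ a1) ⊕ 63 = f6 ⊕ 63 = 95
byte 1: (5a ⊕ a7) ⊕ 6f = fd ⊕ 6f = 92
byte 2: (a5 ⊕ 31) ⊕ 64 = 94 ⊕ 64 = f0
byte 3: (1b ⊕ bd) ⊕ 65 = a6 ⊕ 65 = c3
byte 4: (ec ⊕ 6d) ⊕ 20 = 81 ⊕ 20 = a1
byte 5: (b6 ⊕ 17) ⊕ 37 = a1 ⊕ 37 = 96
byte 6: (49 ⊕ 03) ⊕ 20 = 4a ⊕ 20 = 6a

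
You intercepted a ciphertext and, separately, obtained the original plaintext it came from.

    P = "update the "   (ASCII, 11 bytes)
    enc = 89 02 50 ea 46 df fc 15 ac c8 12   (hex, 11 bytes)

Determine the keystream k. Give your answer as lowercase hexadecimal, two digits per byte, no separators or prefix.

fc72348b32badc61c4ad32

Since enc = P ⊕ k, XORing both sides with P gives k = P ⊕ enc.
117 XOR 137 = 252
112 XOR   2 = 114
100 XOR  80 =  52
 97 XOR 234 = 139
116 XOR  70 =  50
101 XOR 223 = 186
 32 XOR 252 = 220
116 XOR  21 =  97
104 XOR 172 = 196
101 XOR 200 = 173
 32 XOR  18 =  50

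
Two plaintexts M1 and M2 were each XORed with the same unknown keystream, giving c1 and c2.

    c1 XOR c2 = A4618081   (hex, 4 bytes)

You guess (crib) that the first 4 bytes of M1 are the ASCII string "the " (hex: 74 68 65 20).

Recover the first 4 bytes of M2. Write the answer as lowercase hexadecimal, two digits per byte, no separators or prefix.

Since c1 ⊕ c2 = M1 ⊕ M2, XORing with the guessed M1 bytes yields the corresponding M2 bytes: M2 = (c1 ⊕ c2) ⊕ M1.
10100100 xor 01110100 = 11010000
01100001 xor 01101000 = 00001001
10000000 xor 01100101 = 11100101
10000001 xor 00100000 = 10100001

d009e5a1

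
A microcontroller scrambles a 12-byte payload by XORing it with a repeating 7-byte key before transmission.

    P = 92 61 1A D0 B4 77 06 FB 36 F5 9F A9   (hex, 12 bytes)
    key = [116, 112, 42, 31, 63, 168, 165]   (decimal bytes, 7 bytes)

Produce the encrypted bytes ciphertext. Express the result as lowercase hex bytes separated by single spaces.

e6 11 30 cf 8b df a3 8f 46 df 80 96

The 7-byte key repeats, so the effective keystream is 74 70 2a 1f 3f a8 a5 74 70 2a 1f 3f.
byte 0: 92 XOR 74 = e6
byte 1: 61 XOR 70 = 11
byte 2: 1a XOR 2a = 30
byte 3: d0 XOR 1f = cf
byte 4: b4 XOR 3f = 8b
byte 5: 77 XOR a8 = df
byte 6: 06 XOR a5 = a3
byte 7: fb XOR 74 = 8f
byte 8: 36 XOR 70 = 46
byte 9: f5 XOR 2a = df
byte 10: 9f XOR 1f = 80
byte 11: a9 XOR 3f = 96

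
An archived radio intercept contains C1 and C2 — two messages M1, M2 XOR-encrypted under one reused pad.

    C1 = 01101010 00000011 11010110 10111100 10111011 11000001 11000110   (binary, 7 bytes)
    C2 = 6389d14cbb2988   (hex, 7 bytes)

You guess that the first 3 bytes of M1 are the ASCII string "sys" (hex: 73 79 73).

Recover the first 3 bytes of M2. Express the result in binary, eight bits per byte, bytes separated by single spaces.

01111010 11110011 01110100

First, C1 ⊕ C2 = (M1 ⊕ K) ⊕ (M2 ⊕ K) = M1 ⊕ M2, so the key drops out. Then M2 = (M1 ⊕ M2) ⊕ M1 over the first 3 bytes.
byte 0: (6a xor 63) xor 73 = 09 xor 73 = 7a
byte 1: (03 xor 89) xor 79 = 8a xor 79 = f3
byte 2: (d6 xor d1) xor 73 = 07 xor 73 = 74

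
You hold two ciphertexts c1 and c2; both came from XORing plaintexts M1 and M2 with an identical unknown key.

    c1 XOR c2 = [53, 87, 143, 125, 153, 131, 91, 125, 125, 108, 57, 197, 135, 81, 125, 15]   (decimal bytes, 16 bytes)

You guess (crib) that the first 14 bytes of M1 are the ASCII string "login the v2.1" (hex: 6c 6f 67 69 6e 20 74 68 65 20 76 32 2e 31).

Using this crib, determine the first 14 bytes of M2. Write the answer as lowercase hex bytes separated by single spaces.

Since c1 ⊕ c2 = M1 ⊕ M2, XORing with the guessed M1 bytes yields the corresponding M2 bytes: M2 = (c1 ⊕ c2) ⊕ M1.
00110101 xor 01101100 = 01011001
01010111 xor 01101111 = 00111000
10001111 xor 01100111 = 11101000
01111101 xor 01101001 = 00010100
10011001 xor 01101110 = 11110111
10000011 xor 00100000 = 10100011
01011011 xor 01110100 = 00101111
01111101 xor 01101000 = 00010101
01111101 xor 01100101 = 00011000
01101100 xor 00100000 = 01001100
00111001 xor 01110110 = 01001111
11000101 xor 00110010 = 11110111
10000111 xor 00101110 = 10101001
01010001 xor 00110001 = 01100000

59 38 e8 14 f7 a3 2f 15 18 4c 4f f7 a9 60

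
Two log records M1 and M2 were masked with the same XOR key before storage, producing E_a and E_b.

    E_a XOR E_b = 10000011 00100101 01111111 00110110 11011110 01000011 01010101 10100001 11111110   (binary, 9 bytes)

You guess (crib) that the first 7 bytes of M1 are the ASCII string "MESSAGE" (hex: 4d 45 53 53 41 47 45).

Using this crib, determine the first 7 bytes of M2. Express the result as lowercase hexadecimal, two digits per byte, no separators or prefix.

ce602c659f0410

Since E_a ⊕ E_b = M1 ⊕ M2, XORing with the guessed M1 bytes yields the corresponding M2 bytes: M2 = (E_a ⊕ E_b) ⊕ M1.
131 XOR  77 = 206
 37 XOR  69 =  96
127 XOR  83 =  44
 54 XOR  83 = 101
222 XOR  65 = 159
 67 XOR  71 =   4
 85 XOR  69 =  16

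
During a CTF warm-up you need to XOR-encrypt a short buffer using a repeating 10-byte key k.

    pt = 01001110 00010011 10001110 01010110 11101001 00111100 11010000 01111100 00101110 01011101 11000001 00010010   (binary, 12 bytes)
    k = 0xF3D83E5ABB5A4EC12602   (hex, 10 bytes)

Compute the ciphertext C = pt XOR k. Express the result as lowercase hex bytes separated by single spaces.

The 10-byte key repeats, so the effective keystream is f3 d8 3e 5a bb 5a 4e c1 26 02 f3 d8.
byte 0: 01001110 ^ 11110011 = 10111101
byte 1: 00010011 ^ 11011000 = 11001011
byte 2: 10001110 ^ 00111110 = 10110000
byte 3: 01010110 ^ 01011010 = 00001100
byte 4: 11101001 ^ 10111011 = 01010010
byte 5: 00111100 ^ 01011010 = 01100110
byte 6: 11010000 ^ 01001110 = 10011110
byte 7: 01111100 ^ 11000001 = 10111101
byte 8: 00101110 ^ 00100110 = 00001000
byte 9: 01011101 ^ 00000010 = 01011111
byte 10: 11000001 ^ 11110011 = 00110010
byte 11: 00010010 ^ 11011000 = 11001010

bd cb b0 0c 52 66 9e bd 08 5f 32 ca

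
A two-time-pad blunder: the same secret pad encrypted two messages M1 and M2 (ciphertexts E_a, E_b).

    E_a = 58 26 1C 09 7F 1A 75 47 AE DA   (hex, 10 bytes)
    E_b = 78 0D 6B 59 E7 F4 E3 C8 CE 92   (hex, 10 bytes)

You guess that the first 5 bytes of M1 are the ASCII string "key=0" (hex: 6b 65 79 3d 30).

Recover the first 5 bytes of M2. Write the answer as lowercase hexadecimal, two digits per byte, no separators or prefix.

4b4e0e6da8

First, E_a ⊕ E_b = (M1 ⊕ K) ⊕ (M2 ⊕ K) = M1 ⊕ M2, so the key drops out. Then M2 = (M1 ⊕ M2) ⊕ M1 over the first 5 bytes.
byte 0: (58 ^ 78) ^ 6b = 20 ^ 6b = 4b
byte 1: (26 ^ 0d) ^ 65 = 2b ^ 65 = 4e
byte 2: (1c ^ 6b) ^ 79 = 77 ^ 79 = 0e
byte 3: (09 ^ 59) ^ 3d = 50 ^ 3d = 6d
byte 4: (7f ^ e7) ^ 30 = 98 ^ 30 = a8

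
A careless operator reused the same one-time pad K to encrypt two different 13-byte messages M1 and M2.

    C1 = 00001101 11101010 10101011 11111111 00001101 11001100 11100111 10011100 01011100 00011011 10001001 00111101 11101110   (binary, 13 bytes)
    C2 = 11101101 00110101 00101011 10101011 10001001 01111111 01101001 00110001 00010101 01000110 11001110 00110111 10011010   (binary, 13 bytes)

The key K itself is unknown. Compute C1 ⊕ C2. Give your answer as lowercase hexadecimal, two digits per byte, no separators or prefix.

e0df805484b38ead495d470a74

C1 ⊕ C2 = (M1 ⊕ K) ⊕ (M2 ⊕ K) = M1 ⊕ M2 — the shared key cancels under XOR.
byte 0: 0d ^ ed = e0
byte 1: ea ^ 35 = df
byte 2: ab ^ 2b = 80
byte 3: ff ^ ab = 54
byte 4: 0d ^ 89 = 84
byte 5: cc ^ 7f = b3
byte 6: e7 ^ 69 = 8e
byte 7: 9c ^ 31 = ad
byte 8: 5c ^ 15 = 49
byte 9: 1b ^ 46 = 5d
byte 10: 89 ^ ce = 47
byte 11: 3d ^ 37 = 0a
byte 12: ee ^ 9a = 74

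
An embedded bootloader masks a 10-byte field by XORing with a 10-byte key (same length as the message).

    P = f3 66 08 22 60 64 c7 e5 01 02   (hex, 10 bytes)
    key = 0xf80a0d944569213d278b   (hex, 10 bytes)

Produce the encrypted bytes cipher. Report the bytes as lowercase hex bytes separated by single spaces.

XOR is its own inverse, so applying the key byte-wise gives the result directly.
11110011 xor 11111000 = 00001011
01100110 xor 00001010 = 01101100
00001000 xor 00001101 = 00000101
00100010 xor 10010100 = 10110110
01100000 xor 01000101 = 00100101
01100100 xor 01101001 = 00001101
11000111 xor 00100001 = 11100110
11100101 xor 00111101 = 11011000
00000001 xor 00100111 = 00100110
00000010 xor 10001011 = 10001001

0b 6c 05 b6 25 0d e6 d8 26 89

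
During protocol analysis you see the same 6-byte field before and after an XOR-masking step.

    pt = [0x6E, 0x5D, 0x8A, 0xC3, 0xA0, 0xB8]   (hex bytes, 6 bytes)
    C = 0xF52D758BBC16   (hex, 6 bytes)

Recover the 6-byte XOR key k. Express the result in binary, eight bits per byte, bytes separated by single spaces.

10011011 01110000 11111111 01001000 00011100 10101110

Since C = pt ⊕ k, XORing both sides with pt gives k = pt ⊕ C.
6e ⊕ f5 = 9b
5d ⊕ 2d = 70
8a ⊕ 75 = ff
c3 ⊕ 8b = 48
a0 ⊕ bc = 1c
b8 ⊕ 16 = ae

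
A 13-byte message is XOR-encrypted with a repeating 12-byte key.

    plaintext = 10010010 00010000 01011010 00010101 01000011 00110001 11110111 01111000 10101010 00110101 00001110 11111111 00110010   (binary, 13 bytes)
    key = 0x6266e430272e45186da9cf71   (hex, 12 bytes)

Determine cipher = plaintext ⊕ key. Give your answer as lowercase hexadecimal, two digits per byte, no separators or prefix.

f076be25641fb260c79cc18e50

The 12-byte key repeats, so the effective keystream is 62 66 e4 30 27 2e 45 18 6d a9 cf 71 62.
byte 0: 92 ⊕ 62 = f0
byte 1: 10 ⊕ 66 = 76
byte 2: 5a ⊕ e4 = be
byte 3: 15 ⊕ 30 = 25
byte 4: 43 ⊕ 27 = 64
byte 5: 31 ⊕ 2e = 1f
byte 6: f7 ⊕ 45 = b2
byte 7: 78 ⊕ 18 = 60
byte 8: aa ⊕ 6d = c7
byte 9: 35 ⊕ a9 = 9c
byte 10: 0e ⊕ cf = c1
byte 11: ff ⊕ 71 = 8e
byte 12: 32 ⊕ 62 = 50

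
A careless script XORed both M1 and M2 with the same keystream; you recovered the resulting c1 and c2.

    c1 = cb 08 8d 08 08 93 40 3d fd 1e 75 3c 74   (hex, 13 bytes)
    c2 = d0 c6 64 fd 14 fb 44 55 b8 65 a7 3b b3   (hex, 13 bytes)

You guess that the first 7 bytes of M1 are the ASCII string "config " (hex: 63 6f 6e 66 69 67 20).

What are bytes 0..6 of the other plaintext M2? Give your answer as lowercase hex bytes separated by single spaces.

78 a1 87 93 75 0f 24

First, c1 ⊕ c2 = (M1 ⊕ K) ⊕ (M2 ⊕ K) = M1 ⊕ M2, so the key drops out. Then M2 = (M1 ⊕ M2) ⊕ M1 over the first 7 bytes.
byte 0: (cb xor d0) xor 63 = 1b xor 63 = 78
byte 1: (08 xor c6) xor 6f = ce xor 6f = a1
byte 2: (8d xor 64) xor 6e = e9 xor 6e = 87
byte 3: (08 xor fd) xor 66 = f5 xor 66 = 93
byte 4: (08 xor 14) xor 69 = 1c xor 69 = 75
byte 5: (93 xor fb) xor 67 = 68 xor 67 = 0f
byte 6: (40 xor 44) xor 20 = 04 xor 20 = 24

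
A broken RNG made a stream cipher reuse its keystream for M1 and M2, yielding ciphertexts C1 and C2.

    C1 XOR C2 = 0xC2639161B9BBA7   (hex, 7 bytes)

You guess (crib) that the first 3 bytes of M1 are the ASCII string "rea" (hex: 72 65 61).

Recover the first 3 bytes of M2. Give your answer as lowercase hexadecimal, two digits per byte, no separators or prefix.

Since C1 ⊕ C2 = M1 ⊕ M2, XORing with the guessed M1 bytes yields the corresponding M2 bytes: M2 = (C1 ⊕ C2) ⊕ M1.
byte 0: c2 ⊕ 72 = b0
byte 1: 63 ⊕ 65 = 06
byte 2: 91 ⊕ 61 = f0

b006f0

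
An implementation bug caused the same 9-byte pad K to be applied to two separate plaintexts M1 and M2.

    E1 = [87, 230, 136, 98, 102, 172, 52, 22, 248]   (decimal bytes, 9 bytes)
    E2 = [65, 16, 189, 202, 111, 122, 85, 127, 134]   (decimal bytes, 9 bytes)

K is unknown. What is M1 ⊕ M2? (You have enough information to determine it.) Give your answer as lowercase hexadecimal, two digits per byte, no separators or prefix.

16f635a809d661697e

E1 ⊕ E2 = (M1 ⊕ K) ⊕ (M2 ⊕ K) = M1 ⊕ M2 — the shared key cancels under XOR.
57 ^ 41 = 16
e6 ^ 10 = f6
88 ^ bd = 35
62 ^ ca = a8
66 ^ 6f = 09
ac ^ 7a = d6
34 ^ 55 = 61
16 ^ 7f = 69
f8 ^ 86 = 7e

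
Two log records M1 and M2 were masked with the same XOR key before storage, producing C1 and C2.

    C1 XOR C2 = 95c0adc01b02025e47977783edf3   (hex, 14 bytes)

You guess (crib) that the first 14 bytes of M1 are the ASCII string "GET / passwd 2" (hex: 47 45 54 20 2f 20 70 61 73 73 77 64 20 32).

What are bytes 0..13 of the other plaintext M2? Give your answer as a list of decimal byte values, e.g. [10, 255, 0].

Since C1 ⊕ C2 = M1 ⊕ M2, XORing with the guessed M1 bytes yields the corresponding M2 bytes: M2 = (C1 ⊕ C2) ⊕ M1.
95 XOR 47 = d2
c0 XOR 45 = 85
ad XOR 54 = f9
c0 XOR 20 = e0
1b XOR 2f = 34
02 XOR 20 = 22
02 XOR 70 = 72
5e XOR 61 = 3f
47 XOR 73 = 34
97 XOR 73 = e4
77 XOR 77 = 00
83 XOR 64 = e7
ed XOR 20 = cd
f3 XOR 32 = c1

[210, 133, 249, 224, 52, 34, 114, 63, 52, 228, 0, 231, 205, 193]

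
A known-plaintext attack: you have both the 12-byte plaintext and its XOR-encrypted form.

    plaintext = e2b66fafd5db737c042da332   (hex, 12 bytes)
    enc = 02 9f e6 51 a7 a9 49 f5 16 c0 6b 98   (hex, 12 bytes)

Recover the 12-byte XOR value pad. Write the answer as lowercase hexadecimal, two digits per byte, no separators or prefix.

e02989fe72723a8912edc8aa

Since enc = plaintext ⊕ pad, XORing both sides with plaintext gives pad = plaintext ⊕ enc.
e2 ^ 02 = e0
b6 ^ 9f = 29
6f ^ e6 = 89
af ^ 51 = fe
d5 ^ a7 = 72
db ^ a9 = 72
73 ^ 49 = 3a
7c ^ f5 = 89
04 ^ 16 = 12
2d ^ c0 = ed
a3 ^ 6b = c8
32 ^ 98 = aa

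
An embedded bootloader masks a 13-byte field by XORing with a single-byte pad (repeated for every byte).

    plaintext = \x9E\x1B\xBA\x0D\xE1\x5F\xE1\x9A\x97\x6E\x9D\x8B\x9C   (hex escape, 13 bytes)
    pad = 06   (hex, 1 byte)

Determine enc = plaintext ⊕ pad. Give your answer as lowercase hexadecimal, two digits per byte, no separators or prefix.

981dbc0be759e79c91689b8d9a

The 1-byte key repeats, so the effective keystream is 06 06 06 06 06 06 06 06 06 06 06 06 06.
byte 0: 9e XOR 06 = 98
byte 1: 1b XOR 06 = 1d
byte 2: ba XOR 06 = bc
byte 3: 0d XOR 06 = 0b
byte 4: e1 XOR 06 = e7
byte 5: 5f XOR 06 = 59
byte 6: e1 XOR 06 = e7
byte 7: 9a XOR 06 = 9c
byte 8: 97 XOR 06 = 91
byte 9: 6e XOR 06 = 68
byte 10: 9d XOR 06 = 9b
byte 11: 8b XOR 06 = 8d
byte 12: 9c XOR 06 = 9a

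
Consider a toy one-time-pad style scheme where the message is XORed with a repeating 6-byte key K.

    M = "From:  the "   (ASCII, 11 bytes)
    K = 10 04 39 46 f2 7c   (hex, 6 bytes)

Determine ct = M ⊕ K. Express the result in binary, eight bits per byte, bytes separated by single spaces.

The 6-byte key repeats, so the effective keystream is 10 04 39 46 f2 7c 10 04 39 46 f2.
byte 0: 01000110 XOR 00010000 = 01010110
byte 1: 01110010 XOR 00000100 = 01110110
byte 2: 01101111 XOR 00111001 = 01010110
byte 3: 01101101 XOR 01000110 = 00101011
byte 4: 00111010 XOR 11110010 = 11001000
byte 5: 00100000 XOR 01111100 = 01011100
byte 6: 00100000 XOR 00010000 = 00110000
byte 7: 01110100 XOR 00000100 = 01110000
byte 8: 01101000 XOR 00111001 = 01010001
byte 9: 01100101 XOR 01000110 = 00100011
byte 10: 00100000 XOR 11110010 = 11010010

01010110 01110110 01010110 00101011 11001000 01011100 00110000 01110000 01010001 00100011 11010010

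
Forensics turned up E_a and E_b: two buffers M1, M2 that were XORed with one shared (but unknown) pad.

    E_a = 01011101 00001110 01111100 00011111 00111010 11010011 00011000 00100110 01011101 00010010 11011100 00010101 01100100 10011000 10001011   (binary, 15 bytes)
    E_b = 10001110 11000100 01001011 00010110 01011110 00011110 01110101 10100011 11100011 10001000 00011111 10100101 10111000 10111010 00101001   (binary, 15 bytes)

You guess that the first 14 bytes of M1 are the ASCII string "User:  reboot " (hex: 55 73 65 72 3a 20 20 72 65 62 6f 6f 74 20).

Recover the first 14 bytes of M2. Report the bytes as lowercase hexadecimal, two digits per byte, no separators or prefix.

86b9527b5eed4df7dbf8acdfa802

First, E_a ⊕ E_b = (M1 ⊕ K) ⊕ (M2 ⊕ K) = M1 ⊕ M2, so the key drops out. Then M2 = (M1 ⊕ M2) ⊕ M1 over the first 14 bytes.
byte 0: (5d xor 8e) xor 55 = d3 xor 55 = 86
byte 1: (0e xor c4) xor 73 = ca xor 73 = b9
byte 2: (7c xor 4b) xor 65 = 37 xor 65 = 52
byte 3: (1f xor 16) xor 72 = 09 xor 72 = 7b
byte 4: (3a xor 5e) xor 3a = 64 xor 3a = 5e
byte 5: (d3 xor 1e) xor 20 = cd xor 20 = ed
byte 6: (18 xor 75) xor 20 = 6d xor 20 = 4d
byte 7: (26 xor a3) xor 72 = 85 xor 72 = f7
byte 8: (5d xor e3) xor 65 = be xor 65 = db
byte 9: (12 xor 88) xor 62 = 9a xor 62 = f8
byte 10: (dc xor 1f) xor 6f = c3 xor 6f = ac
byte 11: (15 xor a5) xor 6f = b0 xor 6f = df
byte 12: (64 xor b8) xor 74 = dc xor 74 = a8
byte 13: (98 xor ba) xor 20 = 22 xor 20 = 02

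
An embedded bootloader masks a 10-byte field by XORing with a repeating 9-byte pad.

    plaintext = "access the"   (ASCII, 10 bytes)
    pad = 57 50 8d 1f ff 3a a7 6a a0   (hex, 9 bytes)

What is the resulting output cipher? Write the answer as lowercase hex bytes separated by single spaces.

The 9-byte key repeats, so the effective keystream is 57 50 8d 1f ff 3a a7 6a a0 57.
byte 0: 61 ⊕ 57 = 36
byte 1: 63 ⊕ 50 = 33
byte 2: 63 ⊕ 8d = ee
byte 3: 65 ⊕ 1f = 7a
byte 4: 73 ⊕ ff = 8c
byte 5: 73 ⊕ 3a = 49
byte 6: 20 ⊕ a7 = 87
byte 7: 74 ⊕ 6a = 1e
byte 8: 68 ⊕ a0 = c8
byte 9: 65 ⊕ 57 = 32

36 33 ee 7a 8c 49 87 1e c8 32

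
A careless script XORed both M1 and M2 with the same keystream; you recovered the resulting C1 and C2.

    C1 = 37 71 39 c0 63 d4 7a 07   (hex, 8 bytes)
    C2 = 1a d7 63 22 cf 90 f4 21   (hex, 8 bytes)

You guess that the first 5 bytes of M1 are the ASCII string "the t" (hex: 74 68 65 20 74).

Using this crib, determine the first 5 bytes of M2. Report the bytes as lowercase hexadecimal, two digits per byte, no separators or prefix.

59ce3fc2d8

First, C1 ⊕ C2 = (M1 ⊕ K) ⊕ (M2 ⊕ K) = M1 ⊕ M2, so the key drops out. Then M2 = (M1 ⊕ M2) ⊕ M1 over the first 5 bytes.
byte 0: (37 xor 1a) xor 74 = 2d xor 74 = 59
byte 1: (71 xor d7) xor 68 = a6 xor 68 = ce
byte 2: (39 xor 63) xor 65 = 5a xor 65 = 3f
byte 3: (c0 xor 22) xor 20 = e2 xor 20 = c2
byte 4: (63 xor cf) xor 74 = ac xor 74 = d8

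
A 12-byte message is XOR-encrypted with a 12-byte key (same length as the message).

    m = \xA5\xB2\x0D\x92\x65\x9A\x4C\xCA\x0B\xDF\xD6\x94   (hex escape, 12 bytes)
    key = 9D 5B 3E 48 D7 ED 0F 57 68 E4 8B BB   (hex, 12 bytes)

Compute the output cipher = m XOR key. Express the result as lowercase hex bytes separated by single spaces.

38 e9 33 da b2 77 43 9d 63 3b 5d 2f

10100101 ^ 10011101 = 00111000
10110010 ^ 01011011 = 11101001
00001101 ^ 00111110 = 00110011
10010010 ^ 01001000 = 11011010
01100101 ^ 11010111 = 10110010
10011010 ^ 11101101 = 01110111
01001100 ^ 00001111 = 01000011
11001010 ^ 01010111 = 10011101
00001011 ^ 01101000 = 01100011
11011111 ^ 11100100 = 00111011
11010110 ^ 10001011 = 01011101
10010100 ^ 10111011 = 00101111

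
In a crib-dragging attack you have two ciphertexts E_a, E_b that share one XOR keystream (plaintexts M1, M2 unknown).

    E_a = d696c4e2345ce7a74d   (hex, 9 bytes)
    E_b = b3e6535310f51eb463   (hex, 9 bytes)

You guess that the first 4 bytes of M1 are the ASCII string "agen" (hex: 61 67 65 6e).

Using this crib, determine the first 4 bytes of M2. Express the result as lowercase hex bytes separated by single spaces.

04 17 f2 df

First, E_a ⊕ E_b = (M1 ⊕ K) ⊕ (M2 ⊕ K) = M1 ⊕ M2, so the key drops out. Then M2 = (M1 ⊕ M2) ⊕ M1 over the first 4 bytes.
byte 0: (d6 xor b3) xor 61 = 65 xor 61 = 04
byte 1: (96 xor e6) xor 67 = 70 xor 67 = 17
byte 2: (c4 xor 53) xor 65 = 97 xor 65 = f2
byte 3: (e2 xor 53) xor 6e = b1 xor 6e = df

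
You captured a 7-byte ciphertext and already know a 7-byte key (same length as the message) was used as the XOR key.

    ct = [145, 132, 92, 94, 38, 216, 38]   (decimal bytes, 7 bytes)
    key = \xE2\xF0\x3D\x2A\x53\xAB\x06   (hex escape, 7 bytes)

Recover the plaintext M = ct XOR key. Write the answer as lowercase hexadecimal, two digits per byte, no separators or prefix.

91 XOR e2 = 73
84 XOR f0 = 74
5c XOR 3d = 61
5e XOR 2a = 74
26 XOR 53 = 75
d8 XOR ab = 73
26 XOR 06 = 20

73746174757320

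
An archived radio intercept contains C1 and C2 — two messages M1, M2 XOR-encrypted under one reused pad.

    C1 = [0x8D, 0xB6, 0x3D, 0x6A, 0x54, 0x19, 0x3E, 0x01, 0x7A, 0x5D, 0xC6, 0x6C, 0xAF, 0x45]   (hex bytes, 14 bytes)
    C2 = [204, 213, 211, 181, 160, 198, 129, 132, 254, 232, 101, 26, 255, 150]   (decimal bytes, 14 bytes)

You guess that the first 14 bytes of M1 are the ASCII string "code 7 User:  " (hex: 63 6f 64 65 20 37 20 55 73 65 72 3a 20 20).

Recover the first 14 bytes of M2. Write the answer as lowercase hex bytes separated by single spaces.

First, C1 ⊕ C2 = (M1 ⊕ K) ⊕ (M2 ⊕ K) = M1 ⊕ M2, so the key drops out. Then M2 = (M1 ⊕ M2) ⊕ M1 over the first 14 bytes.
byte 0: (8d xor cc) xor 63 = 41 xor 63 = 22
byte 1: (b6 xor d5) xor 6f = 63 xor 6f = 0c
byte 2: (3d xor d3) xor 64 = ee xor 64 = 8a
byte 3: (6a xor b5) xor 65 = df xor 65 = ba
byte 4: (54 xor a0) xor 20 = f4 xor 20 = d4
byte 5: (19 xor c6) xor 37 = df xor 37 = e8
byte 6: (3e xor 81) xor 20 = bf xor 20 = 9f
byte 7: (01 xor 84) xor 55 = 85 xor 55 = d0
byte 8: (7a xor fe) xor 73 = 84 xor 73 = f7
byte 9: (5d xor e8) xor 65 = b5 xor 65 = d0
byte 10: (c6 xor 65) xor 72 = a3 xor 72 = d1
byte 11: (6c xor 1a) xor 3a = 76 xor 3a = 4c
byte 12: (af xor ff) xor 20 = 50 xor 20 = 70
byte 13: (45 xor 96) xor 20 = d3 xor 20 = f3

22 0c 8a ba d4 e8 9f d0 f7 d0 d1 4c 70 f3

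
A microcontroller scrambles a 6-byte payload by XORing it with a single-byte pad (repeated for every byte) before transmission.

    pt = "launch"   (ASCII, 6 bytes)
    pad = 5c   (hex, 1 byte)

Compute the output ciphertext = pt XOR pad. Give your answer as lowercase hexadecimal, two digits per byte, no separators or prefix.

303d29323f34

The 1-byte key repeats, so the effective keystream is 5c 5c 5c 5c 5c 5c.
byte 0: 6c xor 5c = 30
byte 1: 61 xor 5c = 3d
byte 2: 75 xor 5c = 29
byte 3: 6e xor 5c = 32
byte 4: 63 xor 5c = 3f
byte 5: 68 xor 5c = 34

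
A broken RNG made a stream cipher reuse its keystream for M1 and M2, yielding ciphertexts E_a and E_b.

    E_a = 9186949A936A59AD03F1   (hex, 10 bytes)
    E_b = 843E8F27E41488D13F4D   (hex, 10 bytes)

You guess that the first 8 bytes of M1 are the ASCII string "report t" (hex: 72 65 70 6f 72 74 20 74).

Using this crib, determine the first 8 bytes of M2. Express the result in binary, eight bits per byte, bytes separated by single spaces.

First, E_a ⊕ E_b = (M1 ⊕ K) ⊕ (M2 ⊕ K) = M1 ⊕ M2, so the key drops out. Then M2 = (M1 ⊕ M2) ⊕ M1 over the first 8 bytes.
byte 0: (91 ⊕ 84) ⊕ 72 = 15 ⊕ 72 = 67
byte 1: (86 ⊕ 3e) ⊕ 65 = b8 ⊕ 65 = dd
byte 2: (94 ⊕ 8f) ⊕ 70 = 1b ⊕ 70 = 6b
byte 3: (9a ⊕ 27) ⊕ 6f = bd ⊕ 6f = d2
byte 4: (93 ⊕ e4) ⊕ 72 = 77 ⊕ 72 = 05
byte 5: (6a ⊕ 14) ⊕ 74 = 7e ⊕ 74 = 0a
byte 6: (59 ⊕ 88) ⊕ 20 = d1 ⊕ 20 = f1
byte 7: (ad ⊕ d1) ⊕ 74 = 7c ⊕ 74 = 08

01100111 11011101 01101011 11010010 00000101 00001010 11110001 00001000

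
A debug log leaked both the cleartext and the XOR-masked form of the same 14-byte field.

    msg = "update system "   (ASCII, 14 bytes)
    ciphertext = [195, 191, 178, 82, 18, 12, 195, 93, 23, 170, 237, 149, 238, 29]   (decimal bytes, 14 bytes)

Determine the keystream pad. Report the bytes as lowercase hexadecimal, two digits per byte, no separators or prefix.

b6cfd6336669e32e6ed999f0833d

Since ciphertext = msg ⊕ pad, XORing both sides with msg gives pad = msg ⊕ ciphertext.
byte 0: 75 ⊕ c3 = b6
byte 1: 70 ⊕ bf = cf
byte 2: 64 ⊕ b2 = d6
byte 3: 61 ⊕ 52 = 33
byte 4: 74 ⊕ 12 = 66
byte 5: 65 ⊕ 0c = 69
byte 6: 20 ⊕ c3 = e3
byte 7: 73 ⊕ 5d = 2e
byte 8: 79 ⊕ 17 = 6e
byte 9: 73 ⊕ aa = d9
byte 10: 74 ⊕ ed = 99
byte 11: 65 ⊕ 95 = f0
byte 12: 6d ⊕ ee = 83
byte 13: 20 ⊕ 1d = 3d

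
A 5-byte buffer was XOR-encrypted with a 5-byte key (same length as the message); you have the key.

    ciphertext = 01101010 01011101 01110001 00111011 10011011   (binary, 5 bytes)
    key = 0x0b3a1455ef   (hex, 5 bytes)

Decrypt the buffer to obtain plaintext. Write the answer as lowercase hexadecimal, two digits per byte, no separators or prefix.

6a ^ 0b = 61
5d ^ 3a = 67
71 ^ 14 = 65
3b ^ 55 = 6e
9b ^ ef = 74

6167656e74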